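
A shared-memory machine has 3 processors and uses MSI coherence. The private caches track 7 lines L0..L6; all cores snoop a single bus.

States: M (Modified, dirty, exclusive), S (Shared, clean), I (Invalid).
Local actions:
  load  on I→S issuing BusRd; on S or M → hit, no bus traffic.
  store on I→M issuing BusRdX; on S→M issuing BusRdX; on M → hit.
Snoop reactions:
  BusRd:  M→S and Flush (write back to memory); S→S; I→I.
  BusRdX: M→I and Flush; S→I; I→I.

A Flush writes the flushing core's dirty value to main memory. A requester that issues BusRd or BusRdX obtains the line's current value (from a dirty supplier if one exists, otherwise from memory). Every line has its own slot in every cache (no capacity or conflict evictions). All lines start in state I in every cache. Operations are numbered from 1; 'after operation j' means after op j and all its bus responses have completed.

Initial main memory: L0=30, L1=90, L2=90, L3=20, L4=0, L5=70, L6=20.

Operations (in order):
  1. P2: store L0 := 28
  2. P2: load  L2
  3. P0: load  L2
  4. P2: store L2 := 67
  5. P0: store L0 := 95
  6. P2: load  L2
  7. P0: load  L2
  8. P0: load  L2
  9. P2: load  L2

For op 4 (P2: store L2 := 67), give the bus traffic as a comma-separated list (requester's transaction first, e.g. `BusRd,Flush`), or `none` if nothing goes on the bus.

step 1: P2: store L0 := 28  ⟶  IIM  (L0)  txn=BusRdX  M[L0]=30
step 2: P2: load  L2  ⟶  IIS  (L2)  txn=BusRd  M[L2]=90
step 3: P0: load  L2  ⟶  SIS  (L2)  txn=BusRd  M[L2]=90
step 4: P2: store L2 := 67  ⟶  IIM  (L2)  txn=BusRdX  M[L2]=90
step 5: P0: store L0 := 95  ⟶  MII  (L0)  txn=BusRdX+Flush  M[L0]=28
step 6: P2: load  L2  ⟶  IIM  (L2)  txn=∅  M[L2]=90
step 7: P0: load  L2  ⟶  SIS  (L2)  txn=BusRd+Flush  M[L2]=67
step 8: P0: load  L2  ⟶  SIS  (L2)  txn=∅  M[L2]=67
step 9: P2: load  L2  ⟶  SIS  (L2)  txn=∅  M[L2]=67

bus = BusRdX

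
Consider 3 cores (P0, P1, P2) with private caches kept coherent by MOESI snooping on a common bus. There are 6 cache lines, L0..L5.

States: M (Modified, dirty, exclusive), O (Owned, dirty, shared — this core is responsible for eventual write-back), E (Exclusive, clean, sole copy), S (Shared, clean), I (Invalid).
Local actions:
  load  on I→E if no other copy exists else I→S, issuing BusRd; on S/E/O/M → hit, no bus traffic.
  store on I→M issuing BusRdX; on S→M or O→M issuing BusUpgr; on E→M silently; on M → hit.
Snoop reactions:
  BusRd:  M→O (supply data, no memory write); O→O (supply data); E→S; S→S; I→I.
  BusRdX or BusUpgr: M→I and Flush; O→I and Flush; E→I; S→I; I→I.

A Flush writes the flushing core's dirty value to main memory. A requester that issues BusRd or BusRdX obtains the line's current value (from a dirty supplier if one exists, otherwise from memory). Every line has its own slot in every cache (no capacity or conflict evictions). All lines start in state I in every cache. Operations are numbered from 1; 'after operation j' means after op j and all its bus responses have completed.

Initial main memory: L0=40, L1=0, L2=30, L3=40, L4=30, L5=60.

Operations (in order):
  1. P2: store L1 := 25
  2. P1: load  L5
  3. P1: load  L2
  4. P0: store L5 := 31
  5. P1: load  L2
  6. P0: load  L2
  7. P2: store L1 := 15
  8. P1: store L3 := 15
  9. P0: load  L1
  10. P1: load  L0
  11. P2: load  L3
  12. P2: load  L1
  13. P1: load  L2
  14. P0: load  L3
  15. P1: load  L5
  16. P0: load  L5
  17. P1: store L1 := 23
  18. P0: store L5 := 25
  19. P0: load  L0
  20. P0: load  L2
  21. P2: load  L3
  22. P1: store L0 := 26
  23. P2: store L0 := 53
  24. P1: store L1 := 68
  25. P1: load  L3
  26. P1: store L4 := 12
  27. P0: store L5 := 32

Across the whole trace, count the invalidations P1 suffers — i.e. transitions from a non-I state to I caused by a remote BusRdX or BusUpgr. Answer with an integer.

1. P2: store L1 := 25  bus=[BusRdX]  L1: P0=I P1=I P2=M  mem[L1]=0
2. P1: load  L5  bus=[BusRd]  L5: P0=I P1=E P2=I  mem[L5]=60
3. P1: load  L2  bus=[BusRd]  L2: P0=I P1=E P2=I  mem[L2]=30
4. P0: store L5 := 31  bus=[BusRdX]  L5: P0=M P1=I P2=I  mem[L5]=60
5. P1: load  L2  bus=[-]  L2: P0=I P1=E P2=I  mem[L2]=30
6. P0: load  L2  bus=[BusRd]  L2: P0=S P1=S P2=I  mem[L2]=30
7. P2: store L1 := 15  bus=[-]  L1: P0=I P1=I P2=M  mem[L1]=0
8. P1: store L3 := 15  bus=[BusRdX]  L3: P0=I P1=M P2=I  mem[L3]=40
9. P0: load  L1  bus=[BusRd]  L1: P0=S P1=I P2=O  mem[L1]=0
10. P1: load  L0  bus=[BusRd]  L0: P0=I P1=E P2=I  mem[L0]=40
11. P2: load  L3  bus=[BusRd]  L3: P0=I P1=O P2=S  mem[L3]=40
12. P2: load  L1  bus=[-]  L1: P0=S P1=I P2=O  mem[L1]=0
13. P1: load  L2  bus=[-]  L2: P0=S P1=S P2=I  mem[L2]=30
14. P0: load  L3  bus=[BusRd]  L3: P0=S P1=O P2=S  mem[L3]=40
15. P1: load  L5  bus=[BusRd]  L5: P0=O P1=S P2=I  mem[L5]=60
16. P0: load  L5  bus=[-]  L5: P0=O P1=S P2=I  mem[L5]=60
17. P1: store L1 := 23  bus=[BusRdX,Flush]  L1: P0=I P1=M P2=I  mem[L1]=15
18. P0: store L5 := 25  bus=[BusUpgr]  L5: P0=M P1=I P2=I  mem[L5]=60
19. P0: load  L0  bus=[BusRd]  L0: P0=S P1=S P2=I  mem[L0]=40
20. P0: load  L2  bus=[-]  L2: P0=S P1=S P2=I  mem[L2]=30
21. P2: load  L3  bus=[-]  L3: P0=S P1=O P2=S  mem[L3]=40
22. P1: store L0 := 26  bus=[BusUpgr]  L0: P0=I P1=M P2=I  mem[L0]=40
23. P2: store L0 := 53  bus=[BusRdX,Flush]  L0: P0=I P1=I P2=M  mem[L0]=26
24. P1: store L1 := 68  bus=[-]  L1: P0=I P1=M P2=I  mem[L1]=15
25. P1: load  L3  bus=[-]  L3: P0=S P1=O P2=S  mem[L3]=40
26. P1: store L4 := 12  bus=[BusRdX]  L4: P0=I P1=M P2=I  mem[L4]=30
27. P0: store L5 := 32  bus=[-]  L5: P0=M P1=I P2=I  mem[L5]=60

invalidations = 3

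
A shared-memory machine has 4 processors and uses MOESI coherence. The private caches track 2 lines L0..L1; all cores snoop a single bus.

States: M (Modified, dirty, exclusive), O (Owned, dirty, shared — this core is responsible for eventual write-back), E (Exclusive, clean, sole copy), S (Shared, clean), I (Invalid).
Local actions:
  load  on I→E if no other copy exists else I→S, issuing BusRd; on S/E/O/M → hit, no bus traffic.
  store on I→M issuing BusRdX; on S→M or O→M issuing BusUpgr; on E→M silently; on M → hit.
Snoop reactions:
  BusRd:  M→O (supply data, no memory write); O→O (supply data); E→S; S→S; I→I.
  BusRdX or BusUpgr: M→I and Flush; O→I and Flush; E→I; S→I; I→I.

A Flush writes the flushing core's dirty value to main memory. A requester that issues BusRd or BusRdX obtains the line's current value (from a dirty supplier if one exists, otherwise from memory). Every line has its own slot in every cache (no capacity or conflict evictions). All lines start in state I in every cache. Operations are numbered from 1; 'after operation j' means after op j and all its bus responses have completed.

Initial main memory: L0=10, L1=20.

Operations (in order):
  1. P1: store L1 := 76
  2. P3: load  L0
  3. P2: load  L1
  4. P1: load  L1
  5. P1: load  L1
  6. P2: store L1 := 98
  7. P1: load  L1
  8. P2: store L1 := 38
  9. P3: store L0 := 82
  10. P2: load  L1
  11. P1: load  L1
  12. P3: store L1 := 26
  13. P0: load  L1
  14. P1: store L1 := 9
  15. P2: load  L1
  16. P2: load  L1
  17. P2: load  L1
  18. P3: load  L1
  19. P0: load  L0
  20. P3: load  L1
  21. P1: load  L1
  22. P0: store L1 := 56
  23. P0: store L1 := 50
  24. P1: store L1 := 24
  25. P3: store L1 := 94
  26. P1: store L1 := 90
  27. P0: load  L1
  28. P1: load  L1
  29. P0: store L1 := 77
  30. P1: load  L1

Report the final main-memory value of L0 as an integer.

[1] P1: store L1 := 76 | P0:I, P1:M(76), P2:I, P3:I | bus: BusRdX
[2] P3: load  L0 | P0:I, P1:I, P2:I, P3:E(10) | bus: BusRd
[3] P2: load  L1 | P0:I, P1:O(76), P2:S(76), P3:I | bus: BusRd
[4] P1: load  L1 | P0:I, P1:O(76), P2:S(76), P3:I | bus: none
[5] P1: load  L1 | P0:I, P1:O(76), P2:S(76), P3:I | bus: none
[6] P2: store L1 := 98 | P0:I, P1:I, P2:M(98), P3:I | bus: BusUpgr,Flush
[7] P1: load  L1 | P0:I, P1:S(98), P2:O(98), P3:I | bus: BusRd
[8] P2: store L1 := 38 | P0:I, P1:I, P2:M(38), P3:I | bus: BusUpgr
[9] P3: store L0 := 82 | P0:I, P1:I, P2:I, P3:M(82) | bus: none
[10] P2: load  L1 | P0:I, P1:I, P2:M(38), P3:I | bus: none
[11] P1: load  L1 | P0:I, P1:S(38), P2:O(38), P3:I | bus: BusRd
[12] P3: store L1 := 26 | P0:I, P1:I, P2:I, P3:M(26) | bus: BusRdX,Flush
[13] P0: load  L1 | P0:S(26), P1:I, P2:I, P3:O(26) | bus: BusRd
[14] P1: store L1 := 9 | P0:I, P1:M(9), P2:I, P3:I | bus: BusRdX,Flush
[15] P2: load  L1 | P0:I, P1:O(9), P2:S(9), P3:I | bus: BusRd
[16] P2: load  L1 | P0:I, P1:O(9), P2:S(9), P3:I | bus: none
[17] P2: load  L1 | P0:I, P1:O(9), P2:S(9), P3:I | bus: none
[18] P3: load  L1 | P0:I, P1:O(9), P2:S(9), P3:S(9) | bus: BusRd
[19] P0: load  L0 | P0:S(82), P1:I, P2:I, P3:O(82) | bus: BusRd
[20] P3: load  L1 | P0:I, P1:O(9), P2:S(9), P3:S(9) | bus: none
[21] P1: load  L1 | P0:I, P1:O(9), P2:S(9), P3:S(9) | bus: none
[22] P0: store L1 := 56 | P0:M(56), P1:I, P2:I, P3:I | bus: BusRdX,Flush
[23] P0: store L1 := 50 | P0:M(50), P1:I, P2:I, P3:I | bus: none
[24] P1: store L1 := 24 | P0:I, P1:M(24), P2:I, P3:I | bus: BusRdX,Flush
[25] P3: store L1 := 94 | P0:I, P1:I, P2:I, P3:M(94) | bus: BusRdX,Flush
[26] P1: store L1 := 90 | P0:I, P1:M(90), P2:I, P3:I | bus: BusRdX,Flush
[27] P0: load  L1 | P0:S(90), P1:O(90), P2:I, P3:I | bus: BusRd
[28] P1: load  L1 | P0:S(90), P1:O(90), P2:I, P3:I | bus: none
[29] P0: store L1 := 77 | P0:M(77), P1:I, P2:I, P3:I | bus: BusUpgr,Flush
[30] P1: load  L1 | P0:O(77), P1:S(77), P2:I, P3:I | bus: BusRd

memory[L0] = 10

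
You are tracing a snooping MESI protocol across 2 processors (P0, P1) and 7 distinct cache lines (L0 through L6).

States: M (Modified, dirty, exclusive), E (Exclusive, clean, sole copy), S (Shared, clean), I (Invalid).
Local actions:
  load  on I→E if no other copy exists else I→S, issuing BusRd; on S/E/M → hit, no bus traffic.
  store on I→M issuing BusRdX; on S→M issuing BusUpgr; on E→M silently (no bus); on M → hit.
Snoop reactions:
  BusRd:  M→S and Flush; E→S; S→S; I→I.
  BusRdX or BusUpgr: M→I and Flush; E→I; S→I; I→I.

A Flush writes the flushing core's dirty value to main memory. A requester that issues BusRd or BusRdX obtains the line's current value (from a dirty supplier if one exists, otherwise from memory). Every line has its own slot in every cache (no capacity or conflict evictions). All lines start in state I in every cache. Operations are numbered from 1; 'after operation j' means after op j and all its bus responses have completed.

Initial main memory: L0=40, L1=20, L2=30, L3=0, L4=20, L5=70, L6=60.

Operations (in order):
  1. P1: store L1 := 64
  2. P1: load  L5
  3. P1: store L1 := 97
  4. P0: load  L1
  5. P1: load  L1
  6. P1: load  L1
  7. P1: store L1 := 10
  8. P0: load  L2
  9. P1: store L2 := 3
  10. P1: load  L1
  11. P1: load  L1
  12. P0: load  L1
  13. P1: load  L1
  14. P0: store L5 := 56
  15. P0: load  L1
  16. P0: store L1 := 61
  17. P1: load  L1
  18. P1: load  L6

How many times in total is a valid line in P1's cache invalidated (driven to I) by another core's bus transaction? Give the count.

invalidations = 2

step 1: P1: store L1 := 64  ⟶  IM  (L1)  txn=BusRdX  M[L1]=20
step 2: P1: load  L5  ⟶  IE  (L5)  txn=BusRd  M[L5]=70
step 3: P1: store L1 := 97  ⟶  IM  (L1)  txn=∅  M[L1]=20
step 4: P0: load  L1  ⟶  SS  (L1)  txn=BusRd+Flush  M[L1]=97
step 5: P1: load  L1  ⟶  SS  (L1)  txn=∅  M[L1]=97
step 6: P1: load  L1  ⟶  SS  (L1)  txn=∅  M[L1]=97
step 7: P1: store L1 := 10  ⟶  IM  (L1)  txn=BusUpgr  M[L1]=97
step 8: P0: load  L2  ⟶  EI  (L2)  txn=BusRd  M[L2]=30
step 9: P1: store L2 := 3  ⟶  IM  (L2)  txn=BusRdX  M[L2]=30
step 10: P1: load  L1  ⟶  IM  (L1)  txn=∅  M[L1]=97
step 11: P1: load  L1  ⟶  IM  (L1)  txn=∅  M[L1]=97
step 12: P0: load  L1  ⟶  SS  (L1)  txn=BusRd+Flush  M[L1]=10
step 13: P1: load  L1  ⟶  SS  (L1)  txn=∅  M[L1]=10
step 14: P0: store L5 := 56  ⟶  MI  (L5)  txn=BusRdX  M[L5]=70
step 15: P0: load  L1  ⟶  SS  (L1)  txn=∅  M[L1]=10
step 16: P0: store L1 := 61  ⟶  MI  (L1)  txn=BusUpgr  M[L1]=10
step 17: P1: load  L1  ⟶  SS  (L1)  txn=BusRd+Flush  M[L1]=61
step 18: P1: load  L6  ⟶  IE  (L6)  txn=BusRd  M[L6]=60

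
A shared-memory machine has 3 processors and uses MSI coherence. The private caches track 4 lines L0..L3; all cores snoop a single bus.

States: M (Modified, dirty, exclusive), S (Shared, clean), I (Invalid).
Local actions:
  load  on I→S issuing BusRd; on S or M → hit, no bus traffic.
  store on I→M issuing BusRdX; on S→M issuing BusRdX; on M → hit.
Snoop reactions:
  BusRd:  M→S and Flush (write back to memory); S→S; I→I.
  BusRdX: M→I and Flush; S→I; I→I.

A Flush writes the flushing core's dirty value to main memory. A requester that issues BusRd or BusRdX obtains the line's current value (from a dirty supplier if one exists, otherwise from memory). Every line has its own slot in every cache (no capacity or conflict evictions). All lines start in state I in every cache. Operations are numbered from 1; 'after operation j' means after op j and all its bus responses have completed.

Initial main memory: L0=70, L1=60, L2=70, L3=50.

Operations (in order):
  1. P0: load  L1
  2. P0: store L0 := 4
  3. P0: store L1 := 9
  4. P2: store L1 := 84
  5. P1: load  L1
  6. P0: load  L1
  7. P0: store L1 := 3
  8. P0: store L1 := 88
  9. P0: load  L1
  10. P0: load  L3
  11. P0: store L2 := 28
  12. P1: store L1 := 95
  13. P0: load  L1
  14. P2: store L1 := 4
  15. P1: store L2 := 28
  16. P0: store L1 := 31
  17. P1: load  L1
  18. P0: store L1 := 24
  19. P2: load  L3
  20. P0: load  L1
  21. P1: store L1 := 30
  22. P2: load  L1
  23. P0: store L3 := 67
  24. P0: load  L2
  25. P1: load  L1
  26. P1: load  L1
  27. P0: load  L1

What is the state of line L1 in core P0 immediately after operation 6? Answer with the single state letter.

state = S

1. P0: load  L1  bus=[BusRd]  L1: P0=S P1=I P2=I  mem[L1]=60
2. P0: store L0 := 4  bus=[BusRdX]  L0: P0=M P1=I P2=I  mem[L0]=70
3. P0: store L1 := 9  bus=[BusRdX]  L1: P0=M P1=I P2=I  mem[L1]=60
4. P2: store L1 := 84  bus=[BusRdX,Flush]  L1: P0=I P1=I P2=M  mem[L1]=9
5. P1: load  L1  bus=[BusRd,Flush]  L1: P0=I P1=S P2=S  mem[L1]=84
6. P0: load  L1  bus=[BusRd]  L1: P0=S P1=S P2=S  mem[L1]=84
7. P0: store L1 := 3  bus=[BusRdX]  L1: P0=M P1=I P2=I  mem[L1]=84
8. P0: store L1 := 88  bus=[-]  L1: P0=M P1=I P2=I  mem[L1]=84
9. P0: load  L1  bus=[-]  L1: P0=M P1=I P2=I  mem[L1]=84
10. P0: load  L3  bus=[BusRd]  L3: P0=S P1=I P2=I  mem[L3]=50
11. P0: store L2 := 28  bus=[BusRdX]  L2: P0=M P1=I P2=I  mem[L2]=70
12. P1: store L1 := 95  bus=[BusRdX,Flush]  L1: P0=I P1=M P2=I  mem[L1]=88
13. P0: load  L1  bus=[BusRd,Flush]  L1: P0=S P1=S P2=I  mem[L1]=95
14. P2: store L1 := 4  bus=[BusRdX]  L1: P0=I P1=I P2=M  mem[L1]=95
15. P1: store L2 := 28  bus=[BusRdX,Flush]  L2: P0=I P1=M P2=I  mem[L2]=28
16. P0: store L1 := 31  bus=[BusRdX,Flush]  L1: P0=M P1=I P2=I  mem[L1]=4
17. P1: load  L1  bus=[BusRd,Flush]  L1: P0=S P1=S P2=I  mem[L1]=31
18. P0: store L1 := 24  bus=[BusRdX]  L1: P0=M P1=I P2=I  mem[L1]=31
19. P2: load  L3  bus=[BusRd]  L3: P0=S P1=I P2=S  mem[L3]=50
20. P0: load  L1  bus=[-]  L1: P0=M P1=I P2=I  mem[L1]=31
21. P1: store L1 := 30  bus=[BusRdX,Flush]  L1: P0=I P1=M P2=I  mem[L1]=24
22. P2: load  L1  bus=[BusRd,Flush]  L1: P0=I P1=S P2=S  mem[L1]=30
23. P0: store L3 := 67  bus=[BusRdX]  L3: P0=M P1=I P2=I  mem[L3]=50
24. P0: load  L2  bus=[BusRd,Flush]  L2: P0=S P1=S P2=I  mem[L2]=28
25. P1: load  L1  bus=[-]  L1: P0=I P1=S P2=S  mem[L1]=30
26. P1: load  L1  bus=[-]  L1: P0=I P1=S P2=S  mem[L1]=30
27. P0: load  L1  bus=[BusRd]  L1: P0=S P1=S P2=S  mem[L1]=30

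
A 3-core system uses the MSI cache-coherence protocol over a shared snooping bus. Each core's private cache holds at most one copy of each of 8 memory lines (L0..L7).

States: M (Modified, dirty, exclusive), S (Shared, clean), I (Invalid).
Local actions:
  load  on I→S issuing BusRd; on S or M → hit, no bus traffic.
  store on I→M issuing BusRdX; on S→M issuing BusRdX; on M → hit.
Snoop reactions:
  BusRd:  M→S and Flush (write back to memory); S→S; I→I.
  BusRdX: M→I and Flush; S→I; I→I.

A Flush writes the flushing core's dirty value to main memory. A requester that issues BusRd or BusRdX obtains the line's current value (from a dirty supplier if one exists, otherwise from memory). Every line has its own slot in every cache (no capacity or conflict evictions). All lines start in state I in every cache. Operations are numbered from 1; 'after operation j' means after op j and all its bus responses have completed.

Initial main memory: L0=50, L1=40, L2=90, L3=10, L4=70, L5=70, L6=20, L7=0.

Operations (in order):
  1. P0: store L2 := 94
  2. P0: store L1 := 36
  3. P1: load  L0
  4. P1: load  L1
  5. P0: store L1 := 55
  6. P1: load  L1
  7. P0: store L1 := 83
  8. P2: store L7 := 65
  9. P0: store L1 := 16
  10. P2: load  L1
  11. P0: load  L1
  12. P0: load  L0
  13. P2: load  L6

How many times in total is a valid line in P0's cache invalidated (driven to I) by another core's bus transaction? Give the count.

[1] P0: store L2 := 94 | P0:M(94), P1:I, P2:I | bus: BusRdX
[2] P0: store L1 := 36 | P0:M(36), P1:I, P2:I | bus: BusRdX
[3] P1: load  L0 | P0:I, P1:S(50), P2:I | bus: BusRd
[4] P1: load  L1 | P0:S(36), P1:S(36), P2:I | bus: BusRd,Flush
[5] P0: store L1 := 55 | P0:M(55), P1:I, P2:I | bus: BusRdX
[6] P1: load  L1 | P0:S(55), P1:S(55), P2:I | bus: BusRd,Flush
[7] P0: store L1 := 83 | P0:M(83), P1:I, P2:I | bus: BusRdX
[8] P2: store L7 := 65 | P0:I, P1:I, P2:M(65) | bus: BusRdX
[9] P0: store L1 := 16 | P0:M(16), P1:I, P2:I | bus: none
[10] P2: load  L1 | P0:S(16), P1:I, P2:S(16) | bus: BusRd,Flush
[11] P0: load  L1 | P0:S(16), P1:I, P2:S(16) | bus: none
[12] P0: load  L0 | P0:S(50), P1:S(50), P2:I | bus: BusRd
[13] P2: load  L6 | P0:I, P1:I, P2:S(20) | bus: BusRd

invalidations = 0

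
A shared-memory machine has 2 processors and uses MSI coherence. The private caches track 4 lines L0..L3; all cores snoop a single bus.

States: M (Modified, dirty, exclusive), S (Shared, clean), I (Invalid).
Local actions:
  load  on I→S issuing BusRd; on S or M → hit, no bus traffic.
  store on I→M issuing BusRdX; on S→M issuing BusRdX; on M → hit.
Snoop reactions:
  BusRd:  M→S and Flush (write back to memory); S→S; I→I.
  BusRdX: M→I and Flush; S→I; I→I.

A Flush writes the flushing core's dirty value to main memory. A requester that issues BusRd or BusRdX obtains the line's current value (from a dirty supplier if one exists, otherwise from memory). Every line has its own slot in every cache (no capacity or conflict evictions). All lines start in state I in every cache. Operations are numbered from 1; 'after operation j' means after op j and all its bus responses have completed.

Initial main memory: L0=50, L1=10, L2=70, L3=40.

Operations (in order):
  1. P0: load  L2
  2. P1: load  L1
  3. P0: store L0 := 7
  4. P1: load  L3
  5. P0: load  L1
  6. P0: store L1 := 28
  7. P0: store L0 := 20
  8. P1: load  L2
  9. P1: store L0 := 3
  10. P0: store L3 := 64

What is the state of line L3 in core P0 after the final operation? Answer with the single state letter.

[1] P0: load  L2 | P0:S(70), P1:I | bus: BusRd
[2] P1: load  L1 | P0:I, P1:S(10) | bus: BusRd
[3] P0: store L0 := 7 | P0:M(7), P1:I | bus: BusRdX
[4] P1: load  L3 | P0:I, P1:S(40) | bus: BusRd
[5] P0: load  L1 | P0:S(10), P1:S(10) | bus: BusRd
[6] P0: store L1 := 28 | P0:M(28), P1:I | bus: BusRdX
[7] P0: store L0 := 20 | P0:M(20), P1:I | bus: none
[8] P1: load  L2 | P0:S(70), P1:S(70) | bus: BusRd
[9] P1: store L0 := 3 | P0:I, P1:M(3) | bus: BusRdX,Flush
[10] P0: store L3 := 64 | P0:M(64), P1:I | bus: BusRdX

state = M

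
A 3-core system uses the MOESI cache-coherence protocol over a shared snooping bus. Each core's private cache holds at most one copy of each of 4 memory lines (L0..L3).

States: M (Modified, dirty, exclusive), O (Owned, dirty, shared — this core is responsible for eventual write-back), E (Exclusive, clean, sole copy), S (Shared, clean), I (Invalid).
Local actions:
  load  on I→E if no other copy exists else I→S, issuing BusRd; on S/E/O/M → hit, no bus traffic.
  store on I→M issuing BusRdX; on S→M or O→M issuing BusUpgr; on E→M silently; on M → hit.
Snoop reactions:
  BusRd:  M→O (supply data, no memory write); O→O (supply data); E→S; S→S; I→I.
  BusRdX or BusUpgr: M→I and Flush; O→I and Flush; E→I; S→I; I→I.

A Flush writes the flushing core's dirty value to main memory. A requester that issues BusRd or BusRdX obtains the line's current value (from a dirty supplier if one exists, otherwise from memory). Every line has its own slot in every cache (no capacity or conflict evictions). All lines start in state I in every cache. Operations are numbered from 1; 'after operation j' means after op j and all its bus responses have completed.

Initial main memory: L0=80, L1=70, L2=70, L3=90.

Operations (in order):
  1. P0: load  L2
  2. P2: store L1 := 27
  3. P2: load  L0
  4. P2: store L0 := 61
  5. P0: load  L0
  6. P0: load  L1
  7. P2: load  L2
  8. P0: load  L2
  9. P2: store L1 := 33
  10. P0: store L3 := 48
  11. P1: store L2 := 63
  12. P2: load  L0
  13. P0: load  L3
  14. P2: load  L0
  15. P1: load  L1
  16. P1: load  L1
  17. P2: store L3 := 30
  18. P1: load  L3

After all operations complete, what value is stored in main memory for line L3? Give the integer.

step 1: P0: load  L2  ⟶  EII  (L2)  txn=BusRd  M[L2]=70
step 2: P2: store L1 := 27  ⟶  IIM  (L1)  txn=BusRdX  M[L1]=70
step 3: P2: load  L0  ⟶  IIE  (L0)  txn=BusRd  M[L0]=80
step 4: P2: store L0 := 61  ⟶  IIM  (L0)  txn=∅  M[L0]=80
step 5: P0: load  L0  ⟶  SIO  (L0)  txn=BusRd  M[L0]=80
step 6: P0: load  L1  ⟶  SIO  (L1)  txn=BusRd  M[L1]=70
step 7: P2: load  L2  ⟶  SIS  (L2)  txn=BusRd  M[L2]=70
step 8: P0: load  L2  ⟶  SIS  (L2)  txn=∅  M[L2]=70
step 9: P2: store L1 := 33  ⟶  IIM  (L1)  txn=BusUpgr  M[L1]=70
step 10: P0: store L3 := 48  ⟶  MII  (L3)  txn=BusRdX  M[L3]=90
step 11: P1: store L2 := 63  ⟶  IMI  (L2)  txn=BusRdX  M[L2]=70
step 12: P2: load  L0  ⟶  SIO  (L0)  txn=∅  M[L0]=80
step 13: P0: load  L3  ⟶  MII  (L3)  txn=∅  M[L3]=90
step 14: P2: load  L0  ⟶  SIO  (L0)  txn=∅  M[L0]=80
step 15: P1: load  L1  ⟶  ISO  (L1)  txn=BusRd  M[L1]=70
step 16: P1: load  L1  ⟶  ISO  (L1)  txn=∅  M[L1]=70
step 17: P2: store L3 := 30  ⟶  IIM  (L3)  txn=BusRdX+Flush  M[L3]=48
step 18: P1: load  L3  ⟶  ISO  (L3)  txn=BusRd  M[L3]=48

memory[L3] = 48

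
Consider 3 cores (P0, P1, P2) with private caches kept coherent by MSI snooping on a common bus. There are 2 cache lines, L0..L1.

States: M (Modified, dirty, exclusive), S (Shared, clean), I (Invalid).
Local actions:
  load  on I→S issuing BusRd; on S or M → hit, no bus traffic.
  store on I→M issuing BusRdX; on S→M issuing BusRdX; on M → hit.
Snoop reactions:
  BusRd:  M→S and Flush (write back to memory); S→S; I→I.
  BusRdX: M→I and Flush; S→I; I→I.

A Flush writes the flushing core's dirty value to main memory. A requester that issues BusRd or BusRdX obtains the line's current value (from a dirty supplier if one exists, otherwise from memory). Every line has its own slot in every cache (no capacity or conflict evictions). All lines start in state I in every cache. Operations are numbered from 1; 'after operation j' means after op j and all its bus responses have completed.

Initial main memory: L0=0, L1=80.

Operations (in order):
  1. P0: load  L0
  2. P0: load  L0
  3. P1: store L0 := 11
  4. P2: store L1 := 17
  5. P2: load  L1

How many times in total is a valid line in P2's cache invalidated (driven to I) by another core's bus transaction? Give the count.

invalidations = 0

[1] P0: load  L0 | P0:S(0), P1:I, P2:I | bus: BusRd
[2] P0: load  L0 | P0:S(0), P1:I, P2:I | bus: none
[3] P1: store L0 := 11 | P0:I, P1:M(11), P2:I | bus: BusRdX
[4] P2: store L1 := 17 | P0:I, P1:I, P2:M(17) | bus: BusRdX
[5] P2: load  L1 | P0:I, P1:I, P2:M(17) | bus: none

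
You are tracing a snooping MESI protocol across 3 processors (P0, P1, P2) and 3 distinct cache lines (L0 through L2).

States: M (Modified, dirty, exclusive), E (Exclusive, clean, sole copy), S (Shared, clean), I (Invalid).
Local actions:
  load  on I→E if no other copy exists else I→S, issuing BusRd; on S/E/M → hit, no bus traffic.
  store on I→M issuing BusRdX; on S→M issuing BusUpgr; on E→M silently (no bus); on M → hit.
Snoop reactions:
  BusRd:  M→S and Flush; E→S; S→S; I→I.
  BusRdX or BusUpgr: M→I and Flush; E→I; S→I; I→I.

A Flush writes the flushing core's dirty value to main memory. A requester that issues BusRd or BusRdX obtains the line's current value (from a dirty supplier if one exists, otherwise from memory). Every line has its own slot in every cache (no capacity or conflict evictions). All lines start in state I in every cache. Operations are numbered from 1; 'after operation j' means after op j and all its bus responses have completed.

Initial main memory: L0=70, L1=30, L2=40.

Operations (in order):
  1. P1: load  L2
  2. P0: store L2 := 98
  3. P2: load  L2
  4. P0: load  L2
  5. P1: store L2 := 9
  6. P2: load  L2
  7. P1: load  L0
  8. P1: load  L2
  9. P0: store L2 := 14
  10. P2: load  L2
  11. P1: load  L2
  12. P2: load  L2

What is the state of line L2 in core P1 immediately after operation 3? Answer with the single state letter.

step 1: P1: load  L2  ⟶  IEI  (L2)  txn=BusRd  M[L2]=40
step 2: P0: store L2 := 98  ⟶  MII  (L2)  txn=BusRdX  M[L2]=40
step 3: P2: load  L2  ⟶  SIS  (L2)  txn=BusRd+Flush  M[L2]=98
step 4: P0: load  L2  ⟶  SIS  (L2)  txn=∅  M[L2]=98
step 5: P1: store L2 := 9  ⟶  IMI  (L2)  txn=BusRdX  M[L2]=98
step 6: P2: load  L2  ⟶  ISS  (L2)  txn=BusRd+Flush  M[L2]=9
step 7: P1: load  L0  ⟶  IEI  (L0)  txn=BusRd  M[L0]=70
step 8: P1: load  L2  ⟶  ISS  (L2)  txn=∅  M[L2]=9
step 9: P0: store L2 := 14  ⟶  MII  (L2)  txn=BusRdX  M[L2]=9
step 10: P2: load  L2  ⟶  SIS  (L2)  txn=BusRd+Flush  M[L2]=14
step 11: P1: load  L2  ⟶  SSS  (L2)  txn=BusRd  M[L2]=14
step 12: P2: load  L2  ⟶  SSS  (L2)  txn=∅  M[L2]=14

state = I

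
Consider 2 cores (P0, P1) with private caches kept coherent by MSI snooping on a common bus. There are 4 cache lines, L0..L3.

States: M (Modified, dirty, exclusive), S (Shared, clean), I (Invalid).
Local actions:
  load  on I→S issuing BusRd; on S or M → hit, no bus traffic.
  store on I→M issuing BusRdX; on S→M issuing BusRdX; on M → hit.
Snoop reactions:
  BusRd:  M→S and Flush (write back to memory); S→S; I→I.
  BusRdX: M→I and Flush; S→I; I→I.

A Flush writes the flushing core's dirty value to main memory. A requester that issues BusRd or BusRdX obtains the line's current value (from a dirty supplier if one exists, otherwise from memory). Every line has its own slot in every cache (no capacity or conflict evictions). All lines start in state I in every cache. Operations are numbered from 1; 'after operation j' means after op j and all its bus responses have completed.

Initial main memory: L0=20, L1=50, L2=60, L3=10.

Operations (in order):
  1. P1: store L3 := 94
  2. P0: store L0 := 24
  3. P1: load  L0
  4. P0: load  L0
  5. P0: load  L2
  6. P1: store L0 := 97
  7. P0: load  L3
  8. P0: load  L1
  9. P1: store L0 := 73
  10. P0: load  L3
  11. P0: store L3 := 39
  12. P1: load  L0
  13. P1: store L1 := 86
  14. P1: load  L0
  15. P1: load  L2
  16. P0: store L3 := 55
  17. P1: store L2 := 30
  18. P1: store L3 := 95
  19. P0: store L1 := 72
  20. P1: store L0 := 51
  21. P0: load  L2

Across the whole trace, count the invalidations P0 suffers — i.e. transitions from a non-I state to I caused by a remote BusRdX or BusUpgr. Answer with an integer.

invalidations = 4

step 1: P1: store L3 := 94  ⟶  IM  (L3)  txn=BusRdX  M[L3]=10
step 2: P0: store L0 := 24  ⟶  MI  (L0)  txn=BusRdX  M[L0]=20
step 3: P1: load  L0  ⟶  SS  (L0)  txn=BusRd+Flush  M[L0]=24
step 4: P0: load  L0  ⟶  SS  (L0)  txn=∅  M[L0]=24
step 5: P0: load  L2  ⟶  SI  (L2)  txn=BusRd  M[L2]=60
step 6: P1: store L0 := 97  ⟶  IM  (L0)  txn=BusRdX  M[L0]=24
step 7: P0: load  L3  ⟶  SS  (L3)  txn=BusRd+Flush  M[L3]=94
step 8: P0: load  L1  ⟶  SI  (L1)  txn=BusRd  M[L1]=50
step 9: P1: store L0 := 73  ⟶  IM  (L0)  txn=∅  M[L0]=24
step 10: P0: load  L3  ⟶  SS  (L3)  txn=∅  M[L3]=94
step 11: P0: store L3 := 39  ⟶  MI  (L3)  txn=BusRdX  M[L3]=94
step 12: P1: load  L0  ⟶  IM  (L0)  txn=∅  M[L0]=24
step 13: P1: store L1 := 86  ⟶  IM  (L1)  txn=BusRdX  M[L1]=50
step 14: P1: load  L0  ⟶  IM  (L0)  txn=∅  M[L0]=24
step 15: P1: load  L2  ⟶  SS  (L2)  txn=BusRd  M[L2]=60
step 16: P0: store L3 := 55  ⟶  MI  (L3)  txn=∅  M[L3]=94
step 17: P1: store L2 := 30  ⟶  IM  (L2)  txn=BusRdX  M[L2]=60
step 18: P1: store L3 := 95  ⟶  IM  (L3)  txn=BusRdX+Flush  M[L3]=55
step 19: P0: store L1 := 72  ⟶  MI  (L1)  txn=BusRdX+Flush  M[L1]=86
step 20: P1: store L0 := 51  ⟶  IM  (L0)  txn=∅  M[L0]=24
step 21: P0: load  L2  ⟶  SS  (L2)  txn=BusRd+Flush  M[L2]=30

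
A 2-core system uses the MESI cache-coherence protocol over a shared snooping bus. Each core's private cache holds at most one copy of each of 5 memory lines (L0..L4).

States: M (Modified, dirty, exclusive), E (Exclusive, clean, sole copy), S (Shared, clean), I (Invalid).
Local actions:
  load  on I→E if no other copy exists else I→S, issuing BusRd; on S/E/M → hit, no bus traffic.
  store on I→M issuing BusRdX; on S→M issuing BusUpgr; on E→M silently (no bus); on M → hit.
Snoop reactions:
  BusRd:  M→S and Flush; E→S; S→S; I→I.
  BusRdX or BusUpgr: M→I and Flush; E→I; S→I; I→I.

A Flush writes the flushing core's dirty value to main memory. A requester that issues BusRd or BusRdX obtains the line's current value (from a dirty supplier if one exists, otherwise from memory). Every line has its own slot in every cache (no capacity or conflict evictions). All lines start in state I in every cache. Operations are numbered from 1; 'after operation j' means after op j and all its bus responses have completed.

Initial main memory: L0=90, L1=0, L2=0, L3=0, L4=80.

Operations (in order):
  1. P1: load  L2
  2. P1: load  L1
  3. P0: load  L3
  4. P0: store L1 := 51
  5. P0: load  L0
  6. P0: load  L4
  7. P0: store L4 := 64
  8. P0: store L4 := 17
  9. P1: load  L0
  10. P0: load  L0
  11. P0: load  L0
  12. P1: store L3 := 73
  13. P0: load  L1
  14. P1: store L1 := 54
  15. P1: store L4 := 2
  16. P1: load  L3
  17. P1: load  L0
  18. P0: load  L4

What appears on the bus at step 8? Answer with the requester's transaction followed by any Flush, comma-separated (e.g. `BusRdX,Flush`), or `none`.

bus = none

step 1: P1: load  L2  ⟶  IE  (L2)  txn=BusRd  M[L2]=0
step 2: P1: load  L1  ⟶  IE  (L1)  txn=BusRd  M[L1]=0
step 3: P0: load  L3  ⟶  EI  (L3)  txn=BusRd  M[L3]=0
step 4: P0: store L1 := 51  ⟶  MI  (L1)  txn=BusRdX  M[L1]=0
step 5: P0: load  L0  ⟶  EI  (L0)  txn=BusRd  M[L0]=90
step 6: P0: load  L4  ⟶  EI  (L4)  txn=BusRd  M[L4]=80
step 7: P0: store L4 := 64  ⟶  MI  (L4)  txn=∅  M[L4]=80
step 8: P0: store L4 := 17  ⟶  MI  (L4)  txn=∅  M[L4]=80
step 9: P1: load  L0  ⟶  SS  (L0)  txn=BusRd  M[L0]=90
step 10: P0: load  L0  ⟶  SS  (L0)  txn=∅  M[L0]=90
step 11: P0: load  L0  ⟶  SS  (L0)  txn=∅  M[L0]=90
step 12: P1: store L3 := 73  ⟶  IM  (L3)  txn=BusRdX  M[L3]=0
step 13: P0: load  L1  ⟶  MI  (L1)  txn=∅  M[L1]=0
step 14: P1: store L1 := 54  ⟶  IM  (L1)  txn=BusRdX+Flush  M[L1]=51
step 15: P1: store L4 := 2  ⟶  IM  (L4)  txn=BusRdX+Flush  M[L4]=17
step 16: P1: load  L3  ⟶  IM  (L3)  txn=∅  M[L3]=0
step 17: P1: load  L0  ⟶  SS  (L0)  txn=∅  M[L0]=90
step 18: P0: load  L4  ⟶  SS  (L4)  txn=BusRd+Flush  M[L4]=2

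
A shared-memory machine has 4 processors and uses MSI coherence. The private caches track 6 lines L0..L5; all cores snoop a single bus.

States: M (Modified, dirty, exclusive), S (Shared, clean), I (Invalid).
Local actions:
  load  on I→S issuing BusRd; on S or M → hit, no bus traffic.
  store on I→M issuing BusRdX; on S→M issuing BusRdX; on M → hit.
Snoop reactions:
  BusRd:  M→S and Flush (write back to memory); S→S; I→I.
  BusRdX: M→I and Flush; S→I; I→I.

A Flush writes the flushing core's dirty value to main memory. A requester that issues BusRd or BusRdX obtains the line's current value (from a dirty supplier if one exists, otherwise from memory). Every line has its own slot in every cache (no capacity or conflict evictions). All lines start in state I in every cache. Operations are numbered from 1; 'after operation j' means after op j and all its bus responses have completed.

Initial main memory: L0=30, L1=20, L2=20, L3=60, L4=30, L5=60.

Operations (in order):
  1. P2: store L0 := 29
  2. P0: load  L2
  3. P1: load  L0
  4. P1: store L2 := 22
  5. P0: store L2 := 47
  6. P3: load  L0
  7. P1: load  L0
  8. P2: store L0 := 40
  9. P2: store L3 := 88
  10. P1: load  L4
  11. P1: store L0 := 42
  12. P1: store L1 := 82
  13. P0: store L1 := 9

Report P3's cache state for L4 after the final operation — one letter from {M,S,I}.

state = I

[1] P2: store L0 := 29 | P0:I, P1:I, P2:M(29), P3:I | bus: BusRdX
[2] P0: load  L2 | P0:S(20), P1:I, P2:I, P3:I | bus: BusRd
[3] P1: load  L0 | P0:I, P1:S(29), P2:S(29), P3:I | bus: BusRd,Flush
[4] P1: store L2 := 22 | P0:I, P1:M(22), P2:I, P3:I | bus: BusRdX
[5] P0: store L2 := 47 | P0:M(47), P1:I, P2:I, P3:I | bus: BusRdX,Flush
[6] P3: load  L0 | P0:I, P1:S(29), P2:S(29), P3:S(29) | bus: BusRd
[7] P1: load  L0 | P0:I, P1:S(29), P2:S(29), P3:S(29) | bus: none
[8] P2: store L0 := 40 | P0:I, P1:I, P2:M(40), P3:I | bus: BusRdX
[9] P2: store L3 := 88 | P0:I, P1:I, P2:M(88), P3:I | bus: BusRdX
[10] P1: load  L4 | P0:I, P1:S(30), P2:I, P3:I | bus: BusRd
[11] P1: store L0 := 42 | P0:I, P1:M(42), P2:I, P3:I | bus: BusRdX,Flush
[12] P1: store L1 := 82 | P0:I, P1:M(82), P2:I, P3:I | bus: BusRdX
[13] P0: store L1 := 9 | P0:M(9), P1:I, P2:I, P3:I | bus: BusRdX,Flush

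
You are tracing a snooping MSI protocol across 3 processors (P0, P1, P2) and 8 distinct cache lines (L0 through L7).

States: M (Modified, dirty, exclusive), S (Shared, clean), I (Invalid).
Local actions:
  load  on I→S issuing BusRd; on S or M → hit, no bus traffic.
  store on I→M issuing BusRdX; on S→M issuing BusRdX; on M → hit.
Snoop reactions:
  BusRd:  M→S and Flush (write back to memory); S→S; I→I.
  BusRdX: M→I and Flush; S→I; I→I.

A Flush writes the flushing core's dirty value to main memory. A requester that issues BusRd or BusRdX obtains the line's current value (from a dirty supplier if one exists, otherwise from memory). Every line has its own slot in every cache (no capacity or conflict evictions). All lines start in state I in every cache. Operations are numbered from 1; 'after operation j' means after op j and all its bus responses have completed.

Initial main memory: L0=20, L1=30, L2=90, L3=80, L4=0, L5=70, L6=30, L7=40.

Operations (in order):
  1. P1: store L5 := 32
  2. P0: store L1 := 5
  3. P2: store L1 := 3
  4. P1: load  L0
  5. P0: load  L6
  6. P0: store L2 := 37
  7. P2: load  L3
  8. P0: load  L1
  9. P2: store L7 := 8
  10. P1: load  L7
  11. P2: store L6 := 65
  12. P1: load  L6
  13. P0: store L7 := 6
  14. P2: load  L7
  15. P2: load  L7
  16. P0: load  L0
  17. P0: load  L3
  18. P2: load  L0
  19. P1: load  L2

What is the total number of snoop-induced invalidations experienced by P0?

invalidations = 2

[1] P1: store L5 := 32 | P0:I, P1:M(32), P2:I | bus: BusRdX
[2] P0: store L1 := 5 | P0:M(5), P1:I, P2:I | bus: BusRdX
[3] P2: store L1 := 3 | P0:I, P1:I, P2:M(3) | bus: BusRdX,Flush
[4] P1: load  L0 | P0:I, P1:S(20), P2:I | bus: BusRd
[5] P0: load  L6 | P0:S(30), P1:I, P2:I | bus: BusRd
[6] P0: store L2 := 37 | P0:M(37), P1:I, P2:I | bus: BusRdX
[7] P2: load  L3 | P0:I, P1:I, P2:S(80) | bus: BusRd
[8] P0: load  L1 | P0:S(3), P1:I, P2:S(3) | bus: BusRd,Flush
[9] P2: store L7 := 8 | P0:I, P1:I, P2:M(8) | bus: BusRdX
[10] P1: load  L7 | P0:I, P1:S(8), P2:S(8) | bus: BusRd,Flush
[11] P2: store L6 := 65 | P0:I, P1:I, P2:M(65) | bus: BusRdX
[12] P1: load  L6 | P0:I, P1:S(65), P2:S(65) | bus: BusRd,Flush
[13] P0: store L7 := 6 | P0:M(6), P1:I, P2:I | bus: BusRdX
[14] P2: load  L7 | P0:S(6), P1:I, P2:S(6) | bus: BusRd,Flush
[15] P2: load  L7 | P0:S(6), P1:I, P2:S(6) | bus: none
[16] P0: load  L0 | P0:S(20), P1:S(20), P2:I | bus: BusRd
[17] P0: load  L3 | P0:S(80), P1:I, P2:S(80) | bus: BusRd
[18] P2: load  L0 | P0:S(20), P1:S(20), P2:S(20) | bus: BusRd
[19] P1: load  L2 | P0:S(37), P1:S(37), P2:I | bus: BusRd,Flush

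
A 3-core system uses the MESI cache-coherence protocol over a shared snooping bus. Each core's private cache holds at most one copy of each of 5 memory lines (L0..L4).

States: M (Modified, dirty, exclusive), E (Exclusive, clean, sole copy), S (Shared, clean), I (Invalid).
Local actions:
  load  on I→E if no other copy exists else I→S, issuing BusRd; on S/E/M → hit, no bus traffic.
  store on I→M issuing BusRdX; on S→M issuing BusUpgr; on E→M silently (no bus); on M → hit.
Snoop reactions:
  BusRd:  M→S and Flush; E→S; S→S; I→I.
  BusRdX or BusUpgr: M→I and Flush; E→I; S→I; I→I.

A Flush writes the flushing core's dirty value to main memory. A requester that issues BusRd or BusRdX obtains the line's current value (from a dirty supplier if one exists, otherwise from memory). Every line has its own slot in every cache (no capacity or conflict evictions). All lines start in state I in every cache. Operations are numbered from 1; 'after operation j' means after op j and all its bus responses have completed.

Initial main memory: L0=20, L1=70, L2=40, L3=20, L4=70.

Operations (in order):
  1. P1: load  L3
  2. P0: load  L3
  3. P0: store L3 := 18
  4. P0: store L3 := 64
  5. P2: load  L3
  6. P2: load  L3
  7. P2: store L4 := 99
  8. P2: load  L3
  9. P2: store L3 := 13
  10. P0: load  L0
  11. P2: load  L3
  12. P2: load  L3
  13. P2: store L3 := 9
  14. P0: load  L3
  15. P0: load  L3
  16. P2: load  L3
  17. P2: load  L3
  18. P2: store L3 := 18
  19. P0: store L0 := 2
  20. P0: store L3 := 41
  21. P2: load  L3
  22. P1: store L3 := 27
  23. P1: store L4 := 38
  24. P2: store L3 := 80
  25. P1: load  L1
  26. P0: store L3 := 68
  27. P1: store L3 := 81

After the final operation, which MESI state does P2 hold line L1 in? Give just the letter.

  op1 P1: load  L3 → I/E/I on L3; bus BusRd; mem=20
  op2 P0: load  L3 → S/S/I on L3; bus BusRd; mem=20
  op3 P0: store L3 := 18 → M/I/I on L3; bus BusUpgr; mem=20
  op4 P0: store L3 := 64 → M/I/I on L3; bus (none); mem=20
  op5 P2: load  L3 → S/I/S on L3; bus BusRd Flush; mem=64
  op6 P2: load  L3 → S/I/S on L3; bus (none); mem=64
  op7 P2: store L4 := 99 → I/I/M on L4; bus BusRdX; mem=70
  op8 P2: load  L3 → S/I/S on L3; bus (none); mem=64
  op9 P2: store L3 := 13 → I/I/M on L3; bus BusUpgr; mem=64
  op10 P0: load  L0 → E/I/I on L0; bus BusRd; mem=20
  op11 P2: load  L3 → I/I/M on L3; bus (none); mem=64
  op12 P2: load  L3 → I/I/M on L3; bus (none); mem=64
  op13 P2: store L3 := 9 → I/I/M on L3; bus (none); mem=64
  op14 P0: load  L3 → S/I/S on L3; bus BusRd Flush; mem=9
  op15 P0: load  L3 → S/I/S on L3; bus (none); mem=9
  op16 P2: load  L3 → S/I/S on L3; bus (none); mem=9
  op17 P2: load  L3 → S/I/S on L3; bus (none); mem=9
  op18 P2: store L3 := 18 → I/I/M on L3; bus BusUpgr; mem=9
  op19 P0: store L0 := 2 → M/I/I on L0; bus (none); mem=20
  op20 P0: store L3 := 41 → M/I/I on L3; bus BusRdX Flush; mem=18
  op21 P2: load  L3 → S/I/S on L3; bus BusRd Flush; mem=41
  op22 P1: store L3 := 27 → I/M/I on L3; bus BusRdX; mem=41
  op23 P1: store L4 := 38 → I/M/I on L4; bus BusRdX Flush; mem=99
  op24 P2: store L3 := 80 → I/I/M on L3; bus BusRdX Flush; mem=27
  op25 P1: load  L1 → I/E/I on L1; bus BusRd; mem=70
  op26 P0: store L3 := 68 → M/I/I on L3; bus BusRdX Flush; mem=80
  op27 P1: store L3 := 81 → I/M/I on L3; bus BusRdX Flush; mem=68

state = I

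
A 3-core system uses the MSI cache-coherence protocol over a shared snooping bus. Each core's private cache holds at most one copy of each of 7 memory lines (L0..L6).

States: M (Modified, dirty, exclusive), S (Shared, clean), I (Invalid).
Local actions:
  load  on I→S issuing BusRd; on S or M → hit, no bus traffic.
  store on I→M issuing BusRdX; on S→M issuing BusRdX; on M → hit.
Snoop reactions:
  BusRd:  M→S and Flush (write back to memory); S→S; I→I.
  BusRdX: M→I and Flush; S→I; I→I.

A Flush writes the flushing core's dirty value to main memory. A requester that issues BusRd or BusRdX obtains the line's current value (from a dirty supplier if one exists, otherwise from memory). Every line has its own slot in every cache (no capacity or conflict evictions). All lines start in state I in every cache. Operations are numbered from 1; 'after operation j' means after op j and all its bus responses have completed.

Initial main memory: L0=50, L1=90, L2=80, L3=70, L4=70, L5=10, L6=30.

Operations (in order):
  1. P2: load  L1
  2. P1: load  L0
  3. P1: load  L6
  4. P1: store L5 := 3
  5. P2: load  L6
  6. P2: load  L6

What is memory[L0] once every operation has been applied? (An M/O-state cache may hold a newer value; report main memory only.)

1. P2: load  L1  bus=[BusRd]  L1: P0=I P1=I P2=S  mem[L1]=90
2. P1: load  L0  bus=[BusRd]  L0: P0=I P1=S P2=I  mem[L0]=50
3. P1: load  L6  bus=[BusRd]  L6: P0=I P1=S P2=I  mem[L6]=30
4. P1: store L5 := 3  bus=[BusRdX]  L5: P0=I P1=M P2=I  mem[L5]=10
5. P2: load  L6  bus=[BusRd]  L6: P0=I P1=S P2=S  mem[L6]=30
6. P2: load  L6  bus=[-]  L6: P0=I P1=S P2=S  mem[L6]=30

memory[L0] = 50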